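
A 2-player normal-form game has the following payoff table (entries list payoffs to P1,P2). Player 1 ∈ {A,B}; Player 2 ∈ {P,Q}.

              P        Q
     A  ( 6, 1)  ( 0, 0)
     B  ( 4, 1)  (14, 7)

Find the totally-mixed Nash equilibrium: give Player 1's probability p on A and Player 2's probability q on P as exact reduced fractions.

(p,q) = (6/7, 7/8)

P1 indiff ⇒ q·6+(1-q)·0 = q·4+(1-q)·14 ⇒ q(2) = (1-q)(14) ⇒ q = 7/8
P2 indiff ⇒ p·1+(1-p)·1 = p·0+(1-p)·7 ⇒ p(1) = (1-p)(6) ⇒ p = 6/7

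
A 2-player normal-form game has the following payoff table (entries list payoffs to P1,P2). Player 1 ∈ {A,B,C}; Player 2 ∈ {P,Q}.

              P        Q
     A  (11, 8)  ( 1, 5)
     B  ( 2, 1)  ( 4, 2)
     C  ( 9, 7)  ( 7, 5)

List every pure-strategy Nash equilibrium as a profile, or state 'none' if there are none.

PSNE = {(A,P)}

(A,P): NE
(A,Q): not NE [P1→C gives 7>1; P2→P gives 8>5]
(B,P): not NE [P1→A gives 11>2; P2→Q gives 2>1]
(B,Q): not NE [P1→C gives 7>4]
(C,P): not NE [P1→A gives 11>9]
(C,Q): not NE [P2→P gives 7>5]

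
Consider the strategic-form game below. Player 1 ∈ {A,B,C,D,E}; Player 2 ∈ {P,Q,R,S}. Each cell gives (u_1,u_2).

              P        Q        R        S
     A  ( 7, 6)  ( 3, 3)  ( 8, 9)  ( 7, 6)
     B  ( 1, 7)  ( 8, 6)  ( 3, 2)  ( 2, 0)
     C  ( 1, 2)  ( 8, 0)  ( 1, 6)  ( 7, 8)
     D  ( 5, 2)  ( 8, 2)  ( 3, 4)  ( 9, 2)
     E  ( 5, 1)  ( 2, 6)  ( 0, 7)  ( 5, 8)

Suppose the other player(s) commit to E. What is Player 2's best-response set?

P2 best: {S}

u_2(P vs E) = 1
u_2(Q vs E) = 6
u_2(R vs E) = 7
u_2(S vs E) = 8
max payoff 8 at {S}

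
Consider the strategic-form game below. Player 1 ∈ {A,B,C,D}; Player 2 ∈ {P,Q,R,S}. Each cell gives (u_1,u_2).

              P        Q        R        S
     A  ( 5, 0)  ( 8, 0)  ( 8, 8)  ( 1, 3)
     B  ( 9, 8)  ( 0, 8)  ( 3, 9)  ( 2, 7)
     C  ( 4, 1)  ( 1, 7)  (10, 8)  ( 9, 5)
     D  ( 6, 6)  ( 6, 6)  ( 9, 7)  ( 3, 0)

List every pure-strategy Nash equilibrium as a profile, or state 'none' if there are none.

(A,P): not NE [P1→B gives 9>5; P2→R gives 8>0]
(A,Q): not NE [P2→R gives 8>0]
(A,R): not NE [P1→C gives 10>8]
(A,S): not NE [P1→C gives 9>1; P2→R gives 8>3]
(B,P): not NE [P2→R gives 9>8]
(B,Q): not NE [P1→A gives 8>0; P2→R gives 9>8]
(B,R): not NE [P1→C gives 10>3]
(B,S): not NE [P1→C gives 9>2; P2→R gives 9>7]
(C,P): not NE [P1→B gives 9>4; P2→R gives 8>1]
(C,Q): not NE [P1→A gives 8>1; P2→R gives 8>7]
(C,R): NE
(C,S): not NE [P2→R gives 8>5]
(D,P): not NE [P1→B gives 9>6; P2→R gives 7>6]
(D,Q): not NE [P1→A gives 8>6; P2→R gives 7>6]
(D,R): not NE [P1→C gives 10>9]
(D,S): not NE [P1→C gives 9>3; P2→R gives 7>0]

NE set: (C,R)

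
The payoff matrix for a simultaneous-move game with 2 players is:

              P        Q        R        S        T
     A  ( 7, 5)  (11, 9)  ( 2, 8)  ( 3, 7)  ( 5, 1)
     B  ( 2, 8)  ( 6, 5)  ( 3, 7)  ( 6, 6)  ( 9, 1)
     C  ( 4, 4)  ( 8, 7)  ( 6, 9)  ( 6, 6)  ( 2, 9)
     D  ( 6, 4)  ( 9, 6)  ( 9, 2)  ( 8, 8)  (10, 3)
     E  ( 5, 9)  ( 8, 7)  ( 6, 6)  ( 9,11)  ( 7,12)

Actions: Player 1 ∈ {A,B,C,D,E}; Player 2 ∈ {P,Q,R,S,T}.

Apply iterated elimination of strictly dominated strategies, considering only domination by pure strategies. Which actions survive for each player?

P1 drop B (D beats it: P:6>2 Q:9>6 R:9>3 S:8>6 T:10>9)
P1 drop C (D beats it: P:6>4 Q:9>8 R:9>6 S:8>6 T:10>2)
P2 drop P (S beats it: A:7>5 D:8>4 E:11>9)
P2 drop R (Q beats it: A:9>8 D:6>2 E:7>6)
P1→{A,D,E} P2→{Q,S,T}

IESDS → P1:{A,D,E} P2:{Q,S,T}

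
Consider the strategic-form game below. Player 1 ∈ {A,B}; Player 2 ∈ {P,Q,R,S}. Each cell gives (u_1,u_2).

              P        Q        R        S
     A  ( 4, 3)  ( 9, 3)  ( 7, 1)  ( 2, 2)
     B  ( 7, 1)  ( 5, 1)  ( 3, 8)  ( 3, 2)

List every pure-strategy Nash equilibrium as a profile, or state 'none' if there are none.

NE set: (A,Q)

(A,P): not NE [P1→B gives 7>4]
(A,Q): NE
(A,R): not NE [P2→Q gives 3>1]
(A,S): not NE [P1→B gives 3>2; P2→Q gives 3>2]
(B,P): not NE [P2→R gives 8>1]
(B,Q): not NE [P1→A gives 9>5; P2→R gives 8>1]
(B,R): not NE [P1→A gives 7>3]
(B,S): not NE [P2→R gives 8>2]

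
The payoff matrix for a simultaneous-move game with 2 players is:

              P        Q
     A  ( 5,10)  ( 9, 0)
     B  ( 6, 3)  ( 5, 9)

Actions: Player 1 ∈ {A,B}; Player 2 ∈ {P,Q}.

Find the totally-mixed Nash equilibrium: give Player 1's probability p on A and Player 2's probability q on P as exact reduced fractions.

P1 indiff ⇒ q·5+(1-q)·9 = q·6+(1-q)·5 ⇒ q(-1) = (1-q)(-4) ⇒ q = 4/5
P2 indiff ⇒ p·10+(1-p)·3 = p·0+(1-p)·9 ⇒ p(10) = (1-p)(6) ⇒ p = 3/8

(p,q) = (3/8, 4/5)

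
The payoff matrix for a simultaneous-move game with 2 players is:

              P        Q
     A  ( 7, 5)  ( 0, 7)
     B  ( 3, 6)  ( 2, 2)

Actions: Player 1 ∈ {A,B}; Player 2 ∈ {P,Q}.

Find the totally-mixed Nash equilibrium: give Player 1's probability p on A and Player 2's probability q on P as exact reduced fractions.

(p,q) = (2/3, 1/3)

P1 indiff ⇒ q·7+(1-q)·0 = q·3+(1-q)·2 ⇒ q(4) = (1-q)(2) ⇒ q = 1/3
P2 indiff ⇒ p·5+(1-p)·6 = p·7+(1-p)·2 ⇒ p(-2) = (1-p)(-4) ⇒ p = 2/3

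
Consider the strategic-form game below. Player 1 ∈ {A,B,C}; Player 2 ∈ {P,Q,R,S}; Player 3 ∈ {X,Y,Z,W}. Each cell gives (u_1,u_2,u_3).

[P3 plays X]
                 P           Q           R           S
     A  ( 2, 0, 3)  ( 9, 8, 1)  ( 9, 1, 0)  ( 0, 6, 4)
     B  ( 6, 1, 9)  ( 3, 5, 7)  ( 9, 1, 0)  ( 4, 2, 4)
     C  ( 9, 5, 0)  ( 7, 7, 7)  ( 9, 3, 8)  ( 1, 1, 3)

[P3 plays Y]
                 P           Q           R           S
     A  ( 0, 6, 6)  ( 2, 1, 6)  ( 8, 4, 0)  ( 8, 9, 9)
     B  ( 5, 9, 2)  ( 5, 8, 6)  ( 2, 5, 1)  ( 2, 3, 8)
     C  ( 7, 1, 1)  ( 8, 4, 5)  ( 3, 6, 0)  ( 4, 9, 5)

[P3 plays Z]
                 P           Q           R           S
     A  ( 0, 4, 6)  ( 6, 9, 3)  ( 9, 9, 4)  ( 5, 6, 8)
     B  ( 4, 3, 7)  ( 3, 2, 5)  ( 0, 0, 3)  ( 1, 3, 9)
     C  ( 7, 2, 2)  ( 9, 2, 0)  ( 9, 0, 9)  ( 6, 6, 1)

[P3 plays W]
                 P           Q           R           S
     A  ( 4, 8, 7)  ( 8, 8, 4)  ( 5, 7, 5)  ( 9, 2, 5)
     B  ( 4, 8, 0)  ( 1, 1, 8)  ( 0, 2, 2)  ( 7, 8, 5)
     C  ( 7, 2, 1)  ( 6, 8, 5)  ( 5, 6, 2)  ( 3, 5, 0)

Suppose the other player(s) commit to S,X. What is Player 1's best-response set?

u_1(A vs S,X) = 0
u_1(B vs S,X) = 4
u_1(C vs S,X) = 1
max payoff 4 at {B}

P1 best: {B}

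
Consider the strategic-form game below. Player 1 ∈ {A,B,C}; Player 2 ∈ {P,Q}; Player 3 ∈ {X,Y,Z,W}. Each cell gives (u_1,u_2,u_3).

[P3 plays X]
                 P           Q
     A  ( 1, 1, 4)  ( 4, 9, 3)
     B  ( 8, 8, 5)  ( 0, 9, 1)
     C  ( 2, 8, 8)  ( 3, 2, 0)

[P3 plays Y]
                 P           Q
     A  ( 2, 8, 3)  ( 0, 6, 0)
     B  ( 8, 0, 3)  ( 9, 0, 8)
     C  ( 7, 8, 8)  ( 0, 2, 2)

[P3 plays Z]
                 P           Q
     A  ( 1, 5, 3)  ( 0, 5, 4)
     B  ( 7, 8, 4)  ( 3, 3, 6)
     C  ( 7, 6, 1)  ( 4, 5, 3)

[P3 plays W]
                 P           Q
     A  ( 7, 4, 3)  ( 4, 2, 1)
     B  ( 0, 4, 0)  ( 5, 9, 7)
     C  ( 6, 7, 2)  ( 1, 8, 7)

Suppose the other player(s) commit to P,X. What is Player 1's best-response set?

P1 best: {B}

u_1(A vs P,X) = 1
u_1(B vs P,X) = 8
u_1(C vs P,X) = 2
max payoff 8 at {B}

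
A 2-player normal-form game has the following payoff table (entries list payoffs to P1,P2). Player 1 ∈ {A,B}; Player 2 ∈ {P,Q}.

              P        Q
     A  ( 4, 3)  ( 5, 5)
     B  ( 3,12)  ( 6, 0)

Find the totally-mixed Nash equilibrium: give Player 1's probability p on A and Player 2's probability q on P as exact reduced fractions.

P1 indiff ⇒ q·4+(1-q)·5 = q·3+(1-q)·6 ⇒ q(1) = (1-q)(1) ⇒ q = 1/2
P2 indiff ⇒ p·3+(1-p)·12 = p·5+(1-p)·0 ⇒ p(-2) = (1-p)(-12) ⇒ p = 6/7

(p,q) = (6/7, 1/2)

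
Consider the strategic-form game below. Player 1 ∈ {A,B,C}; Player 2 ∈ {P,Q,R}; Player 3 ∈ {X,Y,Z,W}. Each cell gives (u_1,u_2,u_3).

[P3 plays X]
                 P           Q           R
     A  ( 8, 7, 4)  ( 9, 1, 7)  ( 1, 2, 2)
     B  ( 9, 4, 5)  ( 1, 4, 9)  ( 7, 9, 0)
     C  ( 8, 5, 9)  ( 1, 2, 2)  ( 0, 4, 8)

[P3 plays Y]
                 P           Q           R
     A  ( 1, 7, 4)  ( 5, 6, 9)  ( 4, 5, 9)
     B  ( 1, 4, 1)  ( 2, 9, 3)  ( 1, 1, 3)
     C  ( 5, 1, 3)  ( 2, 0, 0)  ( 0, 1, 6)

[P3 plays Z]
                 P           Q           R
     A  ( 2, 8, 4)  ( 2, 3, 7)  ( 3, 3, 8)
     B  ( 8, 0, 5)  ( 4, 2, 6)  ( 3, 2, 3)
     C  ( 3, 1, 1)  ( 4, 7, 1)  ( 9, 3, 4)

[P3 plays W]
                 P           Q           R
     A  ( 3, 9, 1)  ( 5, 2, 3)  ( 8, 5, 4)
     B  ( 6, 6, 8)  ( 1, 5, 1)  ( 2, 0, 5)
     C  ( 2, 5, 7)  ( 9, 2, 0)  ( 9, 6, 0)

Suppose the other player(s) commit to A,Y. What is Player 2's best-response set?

BR_2 = {P}

u_2(P vs A,Y) = 7
u_2(Q vs A,Y) = 6
u_2(R vs A,Y) = 5
max payoff 7 at {P}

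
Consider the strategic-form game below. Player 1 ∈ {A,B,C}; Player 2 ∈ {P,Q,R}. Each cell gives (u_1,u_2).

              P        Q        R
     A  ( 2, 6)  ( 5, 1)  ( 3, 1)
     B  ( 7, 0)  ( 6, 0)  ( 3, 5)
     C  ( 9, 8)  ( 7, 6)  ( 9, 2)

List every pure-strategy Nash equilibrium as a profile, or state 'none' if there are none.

(A,P): not NE [P1→C gives 9>2]
(A,Q): not NE [P1→C gives 7>5; P2→P gives 6>1]
(A,R): not NE [P1→C gives 9>3; P2→P gives 6>1]
(B,P): not NE [P1→C gives 9>7; P2→R gives 5>0]
(B,Q): not NE [P1→C gives 7>6; P2→R gives 5>0]
(B,R): not NE [P1→C gives 9>3]
(C,P): NE
(C,Q): not NE [P2→P gives 8>6]
(C,R): not NE [P2→P gives 8>2]

Nash profiles: (C,P)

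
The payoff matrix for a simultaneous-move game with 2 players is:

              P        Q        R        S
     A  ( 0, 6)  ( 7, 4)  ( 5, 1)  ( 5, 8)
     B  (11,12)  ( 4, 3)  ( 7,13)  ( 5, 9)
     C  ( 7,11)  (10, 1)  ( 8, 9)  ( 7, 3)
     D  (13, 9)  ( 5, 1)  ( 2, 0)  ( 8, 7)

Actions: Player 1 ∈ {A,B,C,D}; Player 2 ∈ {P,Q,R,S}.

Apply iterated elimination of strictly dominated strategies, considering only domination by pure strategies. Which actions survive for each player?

Remaining: P1:{B,C,D} P2:{P,R}

P1 drop A (C beats it: P:7>0 Q:10>7 R:8>5 S:7>5)
P2 drop Q (P beats it: B:12>3 C:11>1 D:9>1)
P2 drop S (P beats it: B:12>9 C:11>3 D:9>7)
P1→{B,C,D} P2→{P,R}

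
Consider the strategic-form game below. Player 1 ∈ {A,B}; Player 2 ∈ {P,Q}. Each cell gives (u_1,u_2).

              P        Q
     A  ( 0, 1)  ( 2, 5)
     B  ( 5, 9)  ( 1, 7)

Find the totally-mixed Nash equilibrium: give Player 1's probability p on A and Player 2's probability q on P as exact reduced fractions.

P1 indiff ⇒ q·0+(1-q)·2 = q·5+(1-q)·1 ⇒ q(-5) = (1-q)(-1) ⇒ q = 1/6
P2 indiff ⇒ p·1+(1-p)·9 = p·5+(1-p)·7 ⇒ p(-4) = (1-p)(-2) ⇒ p = 1/3

p=1/3, q=1/6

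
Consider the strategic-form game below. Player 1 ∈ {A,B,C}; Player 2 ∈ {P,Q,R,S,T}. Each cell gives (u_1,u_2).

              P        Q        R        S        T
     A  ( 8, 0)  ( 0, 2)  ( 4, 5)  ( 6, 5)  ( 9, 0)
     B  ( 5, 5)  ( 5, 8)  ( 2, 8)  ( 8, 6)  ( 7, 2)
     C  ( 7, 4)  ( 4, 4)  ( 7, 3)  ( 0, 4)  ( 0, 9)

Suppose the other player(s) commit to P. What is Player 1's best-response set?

BR_1 = {A}

u_1(A vs P) = 8
u_1(B vs P) = 5
u_1(C vs P) = 7
max payoff 8 at {A}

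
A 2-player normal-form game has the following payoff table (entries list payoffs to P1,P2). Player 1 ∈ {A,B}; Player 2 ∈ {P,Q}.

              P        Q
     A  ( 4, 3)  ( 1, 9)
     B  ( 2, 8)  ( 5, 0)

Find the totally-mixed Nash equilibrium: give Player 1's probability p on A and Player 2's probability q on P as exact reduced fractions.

P1 indiff ⇒ q·4+(1-q)·1 = q·2+(1-q)·5 ⇒ q(2) = (1-q)(4) ⇒ q = 2/3
P2 indiff ⇒ p·3+(1-p)·8 = p·9+(1-p)·0 ⇒ p(-6) = (1-p)(-8) ⇒ p = 4/7

P1 mixes 4/7 on A; P2 mixes 2/3 on P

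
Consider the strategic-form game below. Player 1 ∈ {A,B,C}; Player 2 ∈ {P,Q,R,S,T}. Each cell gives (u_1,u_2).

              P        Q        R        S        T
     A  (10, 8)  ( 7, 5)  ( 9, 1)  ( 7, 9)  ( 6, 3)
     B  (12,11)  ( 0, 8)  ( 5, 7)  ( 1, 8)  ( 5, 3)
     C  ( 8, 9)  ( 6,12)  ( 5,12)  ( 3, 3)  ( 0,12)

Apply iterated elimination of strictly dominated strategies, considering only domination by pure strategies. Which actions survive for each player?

P1 drop C (A beats it: P:10>8 Q:7>6 R:9>5 S:7>3 T:6>0)
P2 drop Q (P beats it: A:8>5 B:11>8)
P2 drop R (P beats it: A:8>1 B:11>7)
P2 drop T (P beats it: A:8>3 B:11>3)
P1→{A,B} P2→{P,S}

IESDS → P1:{A,B} P2:{P,S}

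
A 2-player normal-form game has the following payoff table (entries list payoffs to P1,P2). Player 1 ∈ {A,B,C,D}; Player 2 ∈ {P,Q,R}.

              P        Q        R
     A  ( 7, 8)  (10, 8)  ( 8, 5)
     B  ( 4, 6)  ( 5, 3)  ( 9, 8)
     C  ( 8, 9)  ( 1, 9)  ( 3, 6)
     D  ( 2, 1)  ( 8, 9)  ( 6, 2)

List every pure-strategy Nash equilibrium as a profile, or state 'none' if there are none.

(A,P): not NE [P1→C gives 8>7]
(A,Q): NE
(A,R): not NE [P1→B gives 9>8; P2→Q gives 8>5]
(B,P): not NE [P1→C gives 8>4; P2→R gives 8>6]
(B,Q): not NE [P1→A gives 10>5; P2→R gives 8>3]
(B,R): NE
(C,P): NE
(C,Q): not NE [P1→A gives 10>1]
(C,R): not NE [P1→B gives 9>3; P2→Q gives 9>6]
(D,P): not NE [P1→C gives 8>2; P2→Q gives 9>1]
(D,Q): not NE [P1→A gives 10>8]
(D,R): not NE [P1→B gives 9>6; P2→Q gives 9>2]

NE set: (A,Q), (B,R), (C,P)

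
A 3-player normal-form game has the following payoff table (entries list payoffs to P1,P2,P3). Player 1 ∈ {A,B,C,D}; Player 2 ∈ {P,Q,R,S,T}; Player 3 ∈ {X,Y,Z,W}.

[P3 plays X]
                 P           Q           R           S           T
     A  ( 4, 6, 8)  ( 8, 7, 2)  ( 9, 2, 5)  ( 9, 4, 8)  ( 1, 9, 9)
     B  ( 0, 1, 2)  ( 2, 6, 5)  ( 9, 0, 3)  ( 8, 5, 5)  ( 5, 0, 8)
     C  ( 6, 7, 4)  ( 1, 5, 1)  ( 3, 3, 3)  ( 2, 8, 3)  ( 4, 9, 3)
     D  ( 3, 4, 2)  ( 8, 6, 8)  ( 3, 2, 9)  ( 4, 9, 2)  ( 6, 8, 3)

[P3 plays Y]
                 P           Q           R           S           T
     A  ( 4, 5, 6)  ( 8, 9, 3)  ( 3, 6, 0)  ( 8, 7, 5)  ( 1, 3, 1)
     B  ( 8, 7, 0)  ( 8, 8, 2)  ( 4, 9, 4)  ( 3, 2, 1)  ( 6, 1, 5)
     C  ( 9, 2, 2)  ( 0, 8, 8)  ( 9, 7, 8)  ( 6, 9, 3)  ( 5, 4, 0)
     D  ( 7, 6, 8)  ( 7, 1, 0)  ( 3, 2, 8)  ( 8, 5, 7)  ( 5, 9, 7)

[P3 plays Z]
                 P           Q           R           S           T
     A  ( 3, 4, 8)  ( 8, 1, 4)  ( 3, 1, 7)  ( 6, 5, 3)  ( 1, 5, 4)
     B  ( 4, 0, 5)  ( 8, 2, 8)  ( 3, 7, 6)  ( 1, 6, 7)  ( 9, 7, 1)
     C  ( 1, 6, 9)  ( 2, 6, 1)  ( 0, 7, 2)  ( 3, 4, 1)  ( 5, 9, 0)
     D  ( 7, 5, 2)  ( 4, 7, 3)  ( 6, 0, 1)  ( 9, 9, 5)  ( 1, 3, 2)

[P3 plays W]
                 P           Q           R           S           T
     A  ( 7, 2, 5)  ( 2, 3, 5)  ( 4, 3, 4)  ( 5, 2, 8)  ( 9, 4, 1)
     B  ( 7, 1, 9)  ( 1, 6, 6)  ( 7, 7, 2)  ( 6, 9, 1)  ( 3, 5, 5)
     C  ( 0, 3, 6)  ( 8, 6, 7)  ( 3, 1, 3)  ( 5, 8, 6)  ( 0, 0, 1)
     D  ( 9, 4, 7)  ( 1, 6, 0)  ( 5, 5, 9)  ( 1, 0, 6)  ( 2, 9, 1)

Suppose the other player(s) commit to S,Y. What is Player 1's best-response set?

u_1(A vs S,Y) = 8
u_1(B vs S,Y) = 3
u_1(C vs S,Y) = 6
u_1(D vs S,Y) = 8
max payoff 8 at {A,D}

P1 best: {A,D}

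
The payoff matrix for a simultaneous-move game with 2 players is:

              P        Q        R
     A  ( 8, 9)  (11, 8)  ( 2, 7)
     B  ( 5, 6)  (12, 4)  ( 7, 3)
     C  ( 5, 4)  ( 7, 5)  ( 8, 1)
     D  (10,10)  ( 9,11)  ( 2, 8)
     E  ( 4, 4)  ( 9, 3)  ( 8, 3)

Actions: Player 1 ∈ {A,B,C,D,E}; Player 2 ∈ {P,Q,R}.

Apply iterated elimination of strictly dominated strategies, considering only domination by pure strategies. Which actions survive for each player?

IESDS → P1:{A,B,D} P2:{P,Q}

P2 drop R (P beats it: A:9>7 B:6>3 C:4>1 D:10>8 E:4>3)
P1 drop C (A beats it: P:8>5 Q:11>7)
P1 drop E (A beats it: P:8>4 Q:11>9)
P1→{A,B,D} P2→{P,Q}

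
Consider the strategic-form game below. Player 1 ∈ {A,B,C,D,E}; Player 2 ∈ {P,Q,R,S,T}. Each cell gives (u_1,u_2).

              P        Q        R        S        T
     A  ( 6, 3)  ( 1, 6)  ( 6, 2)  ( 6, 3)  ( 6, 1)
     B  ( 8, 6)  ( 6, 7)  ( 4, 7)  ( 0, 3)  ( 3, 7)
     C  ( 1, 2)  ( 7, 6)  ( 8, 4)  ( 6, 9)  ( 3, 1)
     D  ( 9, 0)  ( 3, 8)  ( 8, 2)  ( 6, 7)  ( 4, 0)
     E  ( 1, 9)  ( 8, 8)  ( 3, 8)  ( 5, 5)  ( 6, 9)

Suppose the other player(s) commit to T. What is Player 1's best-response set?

BR_1 = {A,E}

u_1(A vs T) = 6
u_1(B vs T) = 3
u_1(C vs T) = 3
u_1(D vs T) = 4
u_1(E vs T) = 6
max payoff 6 at {A,E}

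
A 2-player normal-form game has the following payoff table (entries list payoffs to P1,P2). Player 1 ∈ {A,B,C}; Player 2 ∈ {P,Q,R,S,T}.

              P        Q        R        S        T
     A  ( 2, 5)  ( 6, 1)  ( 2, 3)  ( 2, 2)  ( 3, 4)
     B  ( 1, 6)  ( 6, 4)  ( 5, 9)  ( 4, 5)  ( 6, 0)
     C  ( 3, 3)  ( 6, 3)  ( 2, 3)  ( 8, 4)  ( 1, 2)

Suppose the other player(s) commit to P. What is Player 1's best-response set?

argmax u_1 = {C}

u_1(A vs P) = 2
u_1(B vs P) = 1
u_1(C vs P) = 3
max payoff 3 at {C}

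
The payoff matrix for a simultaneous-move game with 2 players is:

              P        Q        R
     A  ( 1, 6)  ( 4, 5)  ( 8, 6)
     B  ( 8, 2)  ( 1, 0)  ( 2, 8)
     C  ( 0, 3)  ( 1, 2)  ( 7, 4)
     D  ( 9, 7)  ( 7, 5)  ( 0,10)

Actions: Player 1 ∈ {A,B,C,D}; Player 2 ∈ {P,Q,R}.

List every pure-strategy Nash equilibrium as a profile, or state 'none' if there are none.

(A,P): not NE [P1→D gives 9>1]
(A,Q): not NE [P1→D gives 7>4; P2→R gives 6>5]
(A,R): NE
(B,P): not NE [P1→D gives 9>8; P2→R gives 8>2]
(B,Q): not NE [P1→D gives 7>1; P2→R gives 8>0]
(B,R): not NE [P1→A gives 8>2]
(C,P): not NE [P1→D gives 9>0; P2→R gives 4>3]
(C,Q): not NE [P1→D gives 7>1; P2→R gives 4>2]
(C,R): not NE [P1→A gives 8>7]
(D,P): not NE [P2→R gives 10>7]
(D,Q): not NE [P2→R gives 10>5]
(D,R): not NE [P1→A gives 8>0]

NE set: (A,R)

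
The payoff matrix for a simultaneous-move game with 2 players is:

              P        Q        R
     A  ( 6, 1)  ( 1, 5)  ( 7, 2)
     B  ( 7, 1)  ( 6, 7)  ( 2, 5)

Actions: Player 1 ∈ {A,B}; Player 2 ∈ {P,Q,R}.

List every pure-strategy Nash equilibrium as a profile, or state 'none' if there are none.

PSNE = {(B,Q)}

(A,P): not NE [P1→B gives 7>6; P2→Q gives 5>1]
(A,Q): not NE [P1→B gives 6>1]
(A,R): not NE [P2→Q gives 5>2]
(B,P): not NE [P2→Q gives 7>1]
(B,Q): NE
(B,R): not NE [P1→A gives 7>2; P2→Q gives 7>5]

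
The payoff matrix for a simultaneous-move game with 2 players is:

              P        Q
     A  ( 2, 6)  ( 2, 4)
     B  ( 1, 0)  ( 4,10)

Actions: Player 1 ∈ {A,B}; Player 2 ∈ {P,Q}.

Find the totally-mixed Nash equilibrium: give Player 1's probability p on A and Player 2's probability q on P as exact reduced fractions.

(p,q) = (5/6, 2/3)

P1 indiff ⇒ q·2+(1-q)·2 = q·1+(1-q)·4 ⇒ q(1) = (1-q)(2) ⇒ q = 2/3
P2 indiff ⇒ p·6+(1-p)·0 = p·4+(1-p)·10 ⇒ p(2) = (1-p)(10) ⇒ p = 5/6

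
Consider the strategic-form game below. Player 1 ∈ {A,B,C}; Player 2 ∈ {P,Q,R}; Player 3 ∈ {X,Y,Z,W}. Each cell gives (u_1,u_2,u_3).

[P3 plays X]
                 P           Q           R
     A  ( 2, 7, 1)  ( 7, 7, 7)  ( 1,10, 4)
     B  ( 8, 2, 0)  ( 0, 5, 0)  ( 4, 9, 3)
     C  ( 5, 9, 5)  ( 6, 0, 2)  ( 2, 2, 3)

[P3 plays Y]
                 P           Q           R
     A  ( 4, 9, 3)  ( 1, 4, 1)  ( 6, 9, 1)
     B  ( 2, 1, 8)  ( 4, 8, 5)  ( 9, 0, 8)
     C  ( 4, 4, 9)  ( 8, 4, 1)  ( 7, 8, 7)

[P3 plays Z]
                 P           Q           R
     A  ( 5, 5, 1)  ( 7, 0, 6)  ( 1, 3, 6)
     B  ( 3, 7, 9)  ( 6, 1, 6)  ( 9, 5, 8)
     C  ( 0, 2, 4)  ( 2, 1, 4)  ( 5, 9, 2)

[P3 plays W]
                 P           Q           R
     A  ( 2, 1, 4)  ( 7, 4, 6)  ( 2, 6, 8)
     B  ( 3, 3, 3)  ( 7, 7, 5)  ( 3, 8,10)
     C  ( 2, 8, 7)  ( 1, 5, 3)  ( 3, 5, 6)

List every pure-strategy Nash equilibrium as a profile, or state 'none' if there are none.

(A,P,X): not NE [P1→B gives 8>2; P2→R gives 10>7; P3→W gives 4>1]
(A,P,Y): not NE [P3→W gives 4>3]
(A,P,Z): not NE [P3→W gives 4>1]
(A,P,W): not NE [P1→B gives 3>2; P2→R gives 6>1]
(A,Q,X): not NE [P2→R gives 10>7]
(A,Q,Y): not NE [P1→C gives 8>1; P2→R gives 9>4; P3→X gives 7>1]
(A,Q,Z): not NE [P2→P gives 5>0; P3→X gives 7>6]
(A,Q,W): not NE [P2→R gives 6>4; P3→X gives 7>6]
(A,R,X): not NE [P1→B gives 4>1; P3→W gives 8>4]
(A,R,Y): not NE [P1→B gives 9>6; P3→W gives 8>1]
(A,R,Z): not NE [P1→B gives 9>1; P2→P gives 5>3; P3→W gives 8>6]
(A,R,W): not NE [P1→C gives 3>2]
(B,P,X): not NE [P2→R gives 9>2; P3→Z gives 9>0]
(B,P,Y): not NE [P1→C gives 4>2; P2→Q gives 8>1; P3→Z gives 9>8]
(B,P,Z): not NE [P1→A gives 5>3]
(B,P,W): not NE [P2→R gives 8>3; P3→Z gives 9>3]
(B,Q,X): not NE [P1→A gives 7>0; P2→R gives 9>5; P3→Z gives 6>0]
(B,Q,Y): not NE [P1→C gives 8>4; P3→Z gives 6>5]
(B,Q,Z): not NE [P1→A gives 7>6; P2→P gives 7>1]
(B,Q,W): not NE [P2→R gives 8>7; P3→Z gives 6>5]
(B,R,X): not NE [P3→W gives 10>3]
(B,R,Y): not NE [P2→Q gives 8>0; P3→W gives 10>8]
(B,R,Z): not NE [P2→P gives 7>5; P3→W gives 10>8]
(B,R,W): NE
(C,P,X): not NE [P1→B gives 8>5; P3→Y gives 9>5]
(C,P,Y): not NE [P2→R gives 8>4]
(C,P,Z): not NE [P1→A gives 5>0; P2→R gives 9>2; P3→Y gives 9>4]
(C,P,W): not NE [P1→B gives 3>2; P3→Y gives 9>7]
(C,Q,X): not NE [P1→A gives 7>6; P2→P gives 9>0; P3→Z gives 4>2]
(C,Q,Y): not NE [P2→R gives 8>4; P3→Z gives 4>1]
(C,Q,Z): not NE [P1→A gives 7>2; P2→R gives 9>1]
(C,Q,W): not NE [P1→B gives 7>1; P2→P gives 8>5; P3→Z gives 4>3]
(C,R,X): not NE [P1→B gives 4>2; P2→P gives 9>2; P3→Y gives 7>3]
(C,R,Y): not NE [P1→B gives 9>7]
(C,R,Z): not NE [P1→B gives 9>5; P3→Y gives 7>2]
(C,R,W): not NE [P2→P gives 8>5; P3→Y gives 7>6]

NE set: (B,R,W)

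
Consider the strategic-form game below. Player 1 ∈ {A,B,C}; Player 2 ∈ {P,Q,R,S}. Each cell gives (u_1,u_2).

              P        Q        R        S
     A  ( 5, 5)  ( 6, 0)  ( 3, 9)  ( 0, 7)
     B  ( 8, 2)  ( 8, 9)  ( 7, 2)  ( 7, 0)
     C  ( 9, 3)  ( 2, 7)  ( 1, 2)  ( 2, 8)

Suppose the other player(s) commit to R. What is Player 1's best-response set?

u_1(A vs R) = 3
u_1(B vs R) = 7
u_1(C vs R) = 1
max payoff 7 at {B}

argmax u_1 = {B}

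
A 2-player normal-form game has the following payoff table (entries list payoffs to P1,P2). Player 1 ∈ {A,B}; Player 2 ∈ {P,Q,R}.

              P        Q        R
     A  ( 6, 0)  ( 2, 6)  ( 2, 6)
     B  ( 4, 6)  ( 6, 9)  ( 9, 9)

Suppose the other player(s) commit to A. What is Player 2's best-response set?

argmax u_2 = {Q,R}

u_2(P vs A) = 0
u_2(Q vs A) = 6
u_2(R vs A) = 6
max payoff 6 at {Q,R}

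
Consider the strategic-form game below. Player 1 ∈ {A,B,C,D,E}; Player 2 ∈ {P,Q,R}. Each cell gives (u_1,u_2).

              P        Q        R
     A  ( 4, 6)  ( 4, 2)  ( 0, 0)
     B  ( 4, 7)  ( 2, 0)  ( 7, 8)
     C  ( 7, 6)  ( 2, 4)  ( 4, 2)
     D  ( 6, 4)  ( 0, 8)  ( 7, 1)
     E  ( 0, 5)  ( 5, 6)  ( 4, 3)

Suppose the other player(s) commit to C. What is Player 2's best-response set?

P2 best: {P}

u_2(P vs C) = 6
u_2(Q vs C) = 4
u_2(R vs C) = 2
max payoff 6 at {P}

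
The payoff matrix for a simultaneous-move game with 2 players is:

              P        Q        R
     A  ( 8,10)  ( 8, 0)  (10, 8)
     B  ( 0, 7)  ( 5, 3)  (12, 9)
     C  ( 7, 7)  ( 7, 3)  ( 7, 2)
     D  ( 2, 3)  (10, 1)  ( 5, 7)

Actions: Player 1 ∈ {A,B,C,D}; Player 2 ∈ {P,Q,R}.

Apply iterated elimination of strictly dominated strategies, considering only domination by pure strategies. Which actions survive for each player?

P1 drop C (A beats it: P:8>7 Q:8>7 R:10>7)
P2 drop Q (P beats it: A:10>0 B:7>3 D:3>1)
P1 drop D (A beats it: P:8>2 R:10>5)
P1→{A,B} P2→{P,R}

IESDS → P1:{A,B} P2:{P,R}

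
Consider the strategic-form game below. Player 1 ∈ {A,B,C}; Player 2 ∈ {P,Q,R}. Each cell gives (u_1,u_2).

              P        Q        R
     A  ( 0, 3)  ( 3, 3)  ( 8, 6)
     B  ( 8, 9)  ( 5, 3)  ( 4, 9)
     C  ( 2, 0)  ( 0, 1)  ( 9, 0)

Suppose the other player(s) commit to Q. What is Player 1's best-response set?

u_1(A vs Q) = 3
u_1(B vs Q) = 5
u_1(C vs Q) = 0
max payoff 5 at {B}

BR_1 = {B}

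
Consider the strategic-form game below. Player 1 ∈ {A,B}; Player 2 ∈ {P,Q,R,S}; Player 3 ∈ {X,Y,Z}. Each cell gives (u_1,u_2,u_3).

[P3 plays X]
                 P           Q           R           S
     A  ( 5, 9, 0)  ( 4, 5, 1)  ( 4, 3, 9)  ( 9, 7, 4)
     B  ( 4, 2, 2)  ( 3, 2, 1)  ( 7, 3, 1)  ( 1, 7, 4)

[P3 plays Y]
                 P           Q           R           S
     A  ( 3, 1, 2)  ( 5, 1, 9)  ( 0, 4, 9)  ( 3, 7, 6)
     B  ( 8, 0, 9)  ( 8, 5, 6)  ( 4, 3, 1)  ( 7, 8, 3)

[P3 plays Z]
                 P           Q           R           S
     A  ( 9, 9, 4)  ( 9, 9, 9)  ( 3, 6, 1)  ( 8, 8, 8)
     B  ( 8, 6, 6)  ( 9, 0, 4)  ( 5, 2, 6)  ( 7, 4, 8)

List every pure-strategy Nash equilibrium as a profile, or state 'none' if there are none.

PSNE = {(A,P,Z), (A,Q,Z)}

(A,P,X): not NE [P3→Z gives 4>0]
(A,P,Y): not NE [P1→B gives 8>3; P2→S gives 7>1; P3→Z gives 4>2]
(A,P,Z): NE
(A,Q,X): not NE [P2→P gives 9>5; P3→Z gives 9>1]
(A,Q,Y): not NE [P1→B gives 8>5; P2→S gives 7>1]
(A,Q,Z): NE
(A,R,X): not NE [P1→B gives 7>4; P2→P gives 9>3]
(A,R,Y): not NE [P1→B gives 4>0; P2→S gives 7>4]
(A,R,Z): not NE [P1→B gives 5>3; P2→Q gives 9>6; P3→Y gives 9>1]
(A,S,X): not NE [P2→P gives 9>7; P3→Z gives 8>4]
(A,S,Y): not NE [P1→B gives 7>3; P3→Z gives 8>6]
(A,S,Z): not NE [P2→Q gives 9>8]
(B,P,X): not NE [P1→A gives 5>4; P2→S gives 7>2; P3→Y gives 9>2]
(B,P,Y): not NE [P2→S gives 8>0]
(B,P,Z): not NE [P1→A gives 9>8; P3→Y gives 9>6]
(B,Q,X): not NE [P1→A gives 4>3; P2→S gives 7>2; P3→Y gives 6>1]
(B,Q,Y): not NE [P2→S gives 8>5]
(B,Q,Z): not NE [P2→P gives 6>0; P3→Y gives 6>4]
(B,R,X): not NE [P2→S gives 7>3; P3→Z gives 6>1]
(B,R,Y): not NE [P2→S gives 8>3; P3→Z gives 6>1]
(B,R,Z): not NE [P2→P gives 6>2]
(B,S,X): not NE [P1→A gives 9>1; P3→Z gives 8>4]
(B,S,Y): not NE [P3→Z gives 8>3]
(B,S,Z): not NE [P1→A gives 8>7; P2→P gives 6>4]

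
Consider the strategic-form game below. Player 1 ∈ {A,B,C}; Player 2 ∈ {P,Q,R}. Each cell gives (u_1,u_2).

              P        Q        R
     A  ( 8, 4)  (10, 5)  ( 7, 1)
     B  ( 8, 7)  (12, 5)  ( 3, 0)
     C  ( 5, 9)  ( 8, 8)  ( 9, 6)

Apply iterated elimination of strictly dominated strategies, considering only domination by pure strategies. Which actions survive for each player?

P2 drop R (P beats it: A:4>1 B:7>0 C:9>6)
P1 drop C (A beats it: P:8>5 Q:10>8)
P1→{A,B} P2→{P,Q}

IESDS → P1:{A,B} P2:{P,Q}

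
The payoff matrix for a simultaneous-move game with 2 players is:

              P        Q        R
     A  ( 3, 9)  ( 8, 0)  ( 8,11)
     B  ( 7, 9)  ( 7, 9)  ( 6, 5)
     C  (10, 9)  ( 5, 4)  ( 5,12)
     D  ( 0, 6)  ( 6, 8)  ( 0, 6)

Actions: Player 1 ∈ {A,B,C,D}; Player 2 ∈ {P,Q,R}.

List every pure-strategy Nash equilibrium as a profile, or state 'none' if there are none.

NE set: (A,R)

(A,P): not NE [P1→C gives 10>3; P2→R gives 11>9]
(A,Q): not NE [P2→R gives 11>0]
(A,R): NE
(B,P): not NE [P1→C gives 10>7]
(B,Q): not NE [P1→A gives 8>7]
(B,R): not NE [P1→A gives 8>6; P2→Q gives 9>5]
(C,P): not NE [P2→R gives 12>9]
(C,Q): not NE [P1→A gives 8>5; P2→R gives 12>4]
(C,R): not NE [P1→A gives 8>5]
(D,P): not NE [P1→C gives 10>0; P2→Q gives 8>6]
(D,Q): not NE [P1→A gives 8>6]
(D,R): not NE [P1→A gives 8>0; P2→Q gives 8>6]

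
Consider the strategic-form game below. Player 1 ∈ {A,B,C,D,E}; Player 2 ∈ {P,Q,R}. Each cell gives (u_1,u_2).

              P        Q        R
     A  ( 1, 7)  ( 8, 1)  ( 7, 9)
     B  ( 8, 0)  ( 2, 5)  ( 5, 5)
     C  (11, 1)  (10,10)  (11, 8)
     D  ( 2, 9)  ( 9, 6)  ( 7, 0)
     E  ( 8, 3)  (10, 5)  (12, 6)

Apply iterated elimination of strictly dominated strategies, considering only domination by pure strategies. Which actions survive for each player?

IESDS → P1:{C,E} P2:{Q,R}

P1 drop A (C beats it: P:11>1 Q:10>8 R:11>7)
P1 drop B (C beats it: P:11>8 Q:10>2 R:11>5)
P1 drop D (C beats it: P:11>2 Q:10>9 R:11>7)
P2 drop P (Q beats it: C:10>1 E:5>3)
P1→{C,E} P2→{Q,R}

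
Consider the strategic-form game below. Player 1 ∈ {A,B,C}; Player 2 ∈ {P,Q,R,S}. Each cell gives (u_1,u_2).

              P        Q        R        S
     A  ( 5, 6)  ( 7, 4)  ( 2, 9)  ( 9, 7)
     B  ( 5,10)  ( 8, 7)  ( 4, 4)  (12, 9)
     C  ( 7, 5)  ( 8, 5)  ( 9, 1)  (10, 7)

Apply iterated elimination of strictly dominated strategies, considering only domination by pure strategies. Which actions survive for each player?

IESDS → P1:{B,C} P2:{P,S}

P1 drop A (C beats it: P:7>5 Q:8>7 R:9>2 S:10>9)
P2 drop Q (S beats it: B:9>7 C:7>5)
P2 drop R (P beats it: B:10>4 C:5>1)
P1→{B,C} P2→{P,S}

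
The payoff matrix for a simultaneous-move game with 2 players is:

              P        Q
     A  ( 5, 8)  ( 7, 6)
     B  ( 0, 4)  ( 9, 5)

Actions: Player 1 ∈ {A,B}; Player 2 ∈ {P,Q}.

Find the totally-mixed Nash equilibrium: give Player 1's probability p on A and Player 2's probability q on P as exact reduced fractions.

P1 mixes 1/3 on A; P2 mixes 2/7 on P

P1 indiff ⇒ q·5+(1-q)·7 = q·0+(1-q)·9 ⇒ q(5) = (1-q)(2) ⇒ q = 2/7
P2 indiff ⇒ p·8+(1-p)·4 = p·6+(1-p)·5 ⇒ p(2) = (1-p)(1) ⇒ p = 1/3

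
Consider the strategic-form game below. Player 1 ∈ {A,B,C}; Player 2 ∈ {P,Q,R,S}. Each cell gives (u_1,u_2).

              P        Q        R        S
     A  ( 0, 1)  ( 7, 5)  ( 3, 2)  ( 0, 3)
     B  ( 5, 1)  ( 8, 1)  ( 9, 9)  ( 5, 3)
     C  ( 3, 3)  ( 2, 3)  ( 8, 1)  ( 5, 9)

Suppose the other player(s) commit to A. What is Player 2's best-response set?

BR_2 = {Q}

u_2(P vs A) = 1
u_2(Q vs A) = 5
u_2(R vs A) = 2
u_2(S vs A) = 3
max payoff 5 at {Q}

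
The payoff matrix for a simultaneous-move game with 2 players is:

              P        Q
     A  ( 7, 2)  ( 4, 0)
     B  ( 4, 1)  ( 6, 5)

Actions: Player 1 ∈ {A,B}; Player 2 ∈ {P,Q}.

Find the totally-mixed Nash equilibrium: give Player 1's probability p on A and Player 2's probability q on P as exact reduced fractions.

P1 indiff ⇒ q·7+(1-q)·4 = q·4+(1-q)·6 ⇒ q(3) = (1-q)(2) ⇒ q = 2/5
P2 indiff ⇒ p·2+(1-p)·1 = p·0+(1-p)·5 ⇒ p(2) = (1-p)(4) ⇒ p = 2/3

(p,q) = (2/3, 2/5)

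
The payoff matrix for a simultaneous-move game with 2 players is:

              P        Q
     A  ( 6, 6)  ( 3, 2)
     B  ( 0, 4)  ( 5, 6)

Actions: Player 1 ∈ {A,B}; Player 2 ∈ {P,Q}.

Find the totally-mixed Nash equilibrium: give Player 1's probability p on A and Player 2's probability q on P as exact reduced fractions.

(p,q) = (1/3, 1/4)

P1 indiff ⇒ q·6+(1-q)·3 = q·0+(1-q)·5 ⇒ q(6) = (1-q)(2) ⇒ q = 1/4
P2 indiff ⇒ p·6+(1-p)·4 = p·2+(1-p)·6 ⇒ p(4) = (1-p)(2) ⇒ p = 1/3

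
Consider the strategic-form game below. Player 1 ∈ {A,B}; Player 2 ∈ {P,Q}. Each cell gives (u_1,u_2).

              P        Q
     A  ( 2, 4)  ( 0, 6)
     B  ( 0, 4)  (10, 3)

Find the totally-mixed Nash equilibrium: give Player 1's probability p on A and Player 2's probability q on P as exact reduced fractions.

p=1/3, q=5/6

P1 indiff ⇒ q·2+(1-q)·0 = q·0+(1-q)·10 ⇒ q(2) = (1-q)(10) ⇒ q = 5/6
P2 indiff ⇒ p·4+(1-p)·4 = p·6+(1-p)·3 ⇒ p(-2) = (1-p)(-1) ⇒ p = 1/3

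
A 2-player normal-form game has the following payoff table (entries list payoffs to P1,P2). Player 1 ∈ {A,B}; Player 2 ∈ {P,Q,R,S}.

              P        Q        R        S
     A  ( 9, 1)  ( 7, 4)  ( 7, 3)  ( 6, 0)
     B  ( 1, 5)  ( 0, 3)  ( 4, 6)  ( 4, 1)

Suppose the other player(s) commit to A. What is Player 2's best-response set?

P2 best: {Q}

u_2(P vs A) = 1
u_2(Q vs A) = 4
u_2(R vs A) = 3
u_2(S vs A) = 0
max payoff 4 at {Q}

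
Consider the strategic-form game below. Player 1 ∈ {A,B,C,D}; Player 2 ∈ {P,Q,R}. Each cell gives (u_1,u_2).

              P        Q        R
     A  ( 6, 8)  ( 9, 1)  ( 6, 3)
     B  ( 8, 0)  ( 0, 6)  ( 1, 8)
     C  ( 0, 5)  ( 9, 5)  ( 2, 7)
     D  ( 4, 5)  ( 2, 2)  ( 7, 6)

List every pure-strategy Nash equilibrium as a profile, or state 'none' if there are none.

(A,P): not NE [P1→B gives 8>6]
(A,Q): not NE [P2→P gives 8>1]
(A,R): not NE [P1→D gives 7>6; P2→P gives 8>3]
(B,P): not NE [P2→R gives 8>0]
(B,Q): not NE [P1→C gives 9>0; P2→R gives 8>6]
(B,R): not NE [P1→D gives 7>1]
(C,P): not NE [P1→B gives 8>0; P2→R gives 7>5]
(C,Q): not NE [P2→R gives 7>5]
(C,R): not NE [P1→D gives 7>2]
(D,P): not NE [P1→B gives 8>4; P2→R gives 6>5]
(D,Q): not NE [P1→C gives 9>2; P2→R gives 6>2]
(D,R): NE

PSNE = {(D,R)}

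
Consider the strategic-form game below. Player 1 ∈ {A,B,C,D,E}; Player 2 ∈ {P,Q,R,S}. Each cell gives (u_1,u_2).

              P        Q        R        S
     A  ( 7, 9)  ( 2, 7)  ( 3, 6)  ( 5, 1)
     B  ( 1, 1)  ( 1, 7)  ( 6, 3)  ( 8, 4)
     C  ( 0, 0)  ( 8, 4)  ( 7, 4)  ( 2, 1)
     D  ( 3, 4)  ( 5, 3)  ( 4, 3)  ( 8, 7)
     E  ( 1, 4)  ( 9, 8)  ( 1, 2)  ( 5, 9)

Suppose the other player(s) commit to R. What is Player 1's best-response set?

u_1(A vs R) = 3
u_1(B vs R) = 6
u_1(C vs R) = 7
u_1(D vs R) = 4
u_1(E vs R) = 1
max payoff 7 at {C}

P1 best: {C}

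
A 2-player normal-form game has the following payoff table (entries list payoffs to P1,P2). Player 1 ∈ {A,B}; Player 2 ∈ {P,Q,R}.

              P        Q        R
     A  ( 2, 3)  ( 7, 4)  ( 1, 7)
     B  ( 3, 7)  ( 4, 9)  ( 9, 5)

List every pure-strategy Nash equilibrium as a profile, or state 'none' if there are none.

Equilibria: none

(A,P): not NE [P1→B gives 3>2; P2→R gives 7>3]
(A,Q): not NE [P2→R gives 7>4]
(A,R): not NE [P1→B gives 9>1]
(B,P): not NE [P2→Q gives 9>7]
(B,Q): not NE [P1→A gives 7>4]
(B,R): not NE [P2→Q gives 9>5]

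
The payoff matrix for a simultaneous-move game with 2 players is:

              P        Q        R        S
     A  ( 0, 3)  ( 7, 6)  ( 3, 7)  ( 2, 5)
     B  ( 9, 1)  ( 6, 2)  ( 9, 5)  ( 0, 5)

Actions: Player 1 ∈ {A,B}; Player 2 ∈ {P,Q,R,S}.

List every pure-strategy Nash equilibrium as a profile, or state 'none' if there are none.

PSNE = {(B,R)}

(A,P): not NE [P1→B gives 9>0; P2→R gives 7>3]
(A,Q): not NE [P2→R gives 7>6]
(A,R): not NE [P1→B gives 9>3]
(A,S): not NE [P2→R gives 7>5]
(B,P): not NE [P2→S gives 5>1]
(B,Q): not NE [P1→A gives 7>6; P2→S gives 5>2]
(B,R): NE
(B,S): not NE [P1→A gives 2>0]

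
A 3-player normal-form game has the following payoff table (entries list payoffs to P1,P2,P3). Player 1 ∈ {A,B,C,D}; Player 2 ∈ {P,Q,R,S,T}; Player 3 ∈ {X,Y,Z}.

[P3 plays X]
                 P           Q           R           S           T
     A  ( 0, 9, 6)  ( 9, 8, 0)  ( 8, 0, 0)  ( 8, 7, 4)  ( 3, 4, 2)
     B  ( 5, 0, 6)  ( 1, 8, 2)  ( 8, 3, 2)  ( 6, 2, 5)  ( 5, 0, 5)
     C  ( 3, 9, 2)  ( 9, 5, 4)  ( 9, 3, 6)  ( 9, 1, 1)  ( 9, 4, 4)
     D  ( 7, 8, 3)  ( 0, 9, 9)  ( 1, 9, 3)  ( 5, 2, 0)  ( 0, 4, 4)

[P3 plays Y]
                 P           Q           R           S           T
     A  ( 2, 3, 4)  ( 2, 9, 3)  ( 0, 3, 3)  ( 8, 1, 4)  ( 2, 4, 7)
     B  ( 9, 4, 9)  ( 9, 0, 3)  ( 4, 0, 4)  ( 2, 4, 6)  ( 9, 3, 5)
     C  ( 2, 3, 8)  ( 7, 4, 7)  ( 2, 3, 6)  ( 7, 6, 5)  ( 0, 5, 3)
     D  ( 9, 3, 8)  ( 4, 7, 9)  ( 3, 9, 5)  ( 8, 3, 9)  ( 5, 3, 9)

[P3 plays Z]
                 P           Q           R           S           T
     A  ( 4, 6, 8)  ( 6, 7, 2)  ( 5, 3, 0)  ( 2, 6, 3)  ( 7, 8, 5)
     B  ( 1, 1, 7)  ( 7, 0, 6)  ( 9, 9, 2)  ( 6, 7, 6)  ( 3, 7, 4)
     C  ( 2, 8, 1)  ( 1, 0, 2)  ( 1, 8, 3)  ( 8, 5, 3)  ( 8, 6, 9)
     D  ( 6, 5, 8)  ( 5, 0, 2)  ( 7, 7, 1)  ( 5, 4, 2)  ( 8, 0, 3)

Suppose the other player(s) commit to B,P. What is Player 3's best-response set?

u_3(X vs B,P) = 6
u_3(Y vs B,P) = 9
u_3(Z vs B,P) = 7
max payoff 9 at {Y}

BR_3 = {Y}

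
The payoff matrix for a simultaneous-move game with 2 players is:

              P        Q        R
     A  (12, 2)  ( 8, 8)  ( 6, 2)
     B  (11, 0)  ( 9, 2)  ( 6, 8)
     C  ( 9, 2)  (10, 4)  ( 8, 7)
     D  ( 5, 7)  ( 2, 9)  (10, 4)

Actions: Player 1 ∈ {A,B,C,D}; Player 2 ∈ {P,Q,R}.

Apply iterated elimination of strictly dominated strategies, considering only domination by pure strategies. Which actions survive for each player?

P2 drop P (Q beats it: A:8>2 B:2>0 C:4>2 D:9>7)
P1 drop A (C beats it: Q:10>8 R:8>6)
P1 drop B (C beats it: Q:10>9 R:8>6)
P1→{C,D} P2→{Q,R}

Survivors P1:{C,D} P2:{Q,R}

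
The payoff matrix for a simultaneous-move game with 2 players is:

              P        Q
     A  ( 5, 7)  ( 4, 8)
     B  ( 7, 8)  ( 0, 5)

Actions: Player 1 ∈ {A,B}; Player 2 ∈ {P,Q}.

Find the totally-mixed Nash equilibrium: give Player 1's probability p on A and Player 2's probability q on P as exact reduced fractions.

p=3/4, q=2/3

P1 indiff ⇒ q·5+(1-q)·4 = q·7+(1-q)·0 ⇒ q(-2) = (1-q)(-4) ⇒ q = 2/3
P2 indiff ⇒ p·7+(1-p)·8 = p·8+(1-p)·5 ⇒ p(-1) = (1-p)(-3) ⇒ p = 3/4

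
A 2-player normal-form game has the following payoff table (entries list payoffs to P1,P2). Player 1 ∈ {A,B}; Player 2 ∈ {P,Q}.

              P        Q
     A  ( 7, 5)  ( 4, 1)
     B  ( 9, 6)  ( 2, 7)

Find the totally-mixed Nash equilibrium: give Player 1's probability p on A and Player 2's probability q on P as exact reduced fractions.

P1 mixes 1/5 on A; P2 mixes 1/2 on P

P1 indiff ⇒ q·7+(1-q)·4 = q·9+(1-q)·2 ⇒ q(-2) = (1-q)(-2) ⇒ q = 1/2
P2 indiff ⇒ p·5+(1-p)·6 = p·1+(1-p)·7 ⇒ p(4) = (1-p)(1) ⇒ p = 1/5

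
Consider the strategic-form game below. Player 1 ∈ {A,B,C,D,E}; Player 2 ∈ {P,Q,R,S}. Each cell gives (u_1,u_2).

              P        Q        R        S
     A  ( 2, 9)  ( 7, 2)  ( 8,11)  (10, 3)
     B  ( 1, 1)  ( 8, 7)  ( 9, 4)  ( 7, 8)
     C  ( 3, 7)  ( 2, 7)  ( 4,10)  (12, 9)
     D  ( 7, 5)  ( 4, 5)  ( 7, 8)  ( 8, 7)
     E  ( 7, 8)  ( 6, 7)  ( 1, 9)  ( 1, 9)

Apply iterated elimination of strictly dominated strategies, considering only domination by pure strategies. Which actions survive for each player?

Remaining: P1:{A,B,C} P2:{R,S}

P2 drop P (R beats it: A:11>9 B:4>1 C:10>7 D:8>5 E:9>8)
P1 drop D (A beats it: Q:7>4 R:8>7 S:10>8)
P1 drop E (A beats it: Q:7>6 R:8>1 S:10>1)
P2 drop Q (S beats it: A:3>2 B:8>7 C:9>7)
P1→{A,B,C} P2→{R,S}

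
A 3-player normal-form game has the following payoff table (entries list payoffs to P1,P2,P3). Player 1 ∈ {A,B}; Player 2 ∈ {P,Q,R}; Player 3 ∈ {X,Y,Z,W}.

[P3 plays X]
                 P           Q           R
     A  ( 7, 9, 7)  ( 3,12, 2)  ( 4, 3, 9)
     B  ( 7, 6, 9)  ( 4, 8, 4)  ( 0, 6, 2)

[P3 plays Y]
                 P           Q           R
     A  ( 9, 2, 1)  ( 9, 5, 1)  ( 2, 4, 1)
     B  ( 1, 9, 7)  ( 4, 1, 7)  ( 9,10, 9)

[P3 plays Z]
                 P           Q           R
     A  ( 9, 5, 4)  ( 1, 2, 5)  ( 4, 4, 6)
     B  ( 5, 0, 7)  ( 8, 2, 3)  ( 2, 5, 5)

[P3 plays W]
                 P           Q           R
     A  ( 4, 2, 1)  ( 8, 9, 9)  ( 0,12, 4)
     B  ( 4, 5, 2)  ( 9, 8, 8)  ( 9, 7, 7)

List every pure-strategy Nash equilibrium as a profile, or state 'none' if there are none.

NE set: (B,Q,W), (B,R,Y)

(A,P,X): not NE [P2→Q gives 12>9]
(A,P,Y): not NE [P2→Q gives 5>2; P3→X gives 7>1]
(A,P,Z): not NE [P3→X gives 7>4]
(A,P,W): not NE [P2→R gives 12>2; P3→X gives 7>1]
(A,Q,X): not NE [P1→B gives 4>3; P3→W gives 9>2]
(A,Q,Y): not NE [P3→W gives 9>1]
(A,Q,Z): not NE [P1→B gives 8>1; P2→P gives 5>2; P3→W gives 9>5]
(A,Q,W): not NE [P1→B gives 9>8; P2→R gives 12>9]
(A,R,X): not NE [P2→Q gives 12>3]
(A,R,Y): not NE [P1→B gives 9>2; P2→Q gives 5>4; P3→X gives 9>1]
(A,R,Z): not NE [P2→P gives 5>4; P3→X gives 9>6]
(A,R,W): not NE [P1→B gives 9>0; P3→X gives 9>4]
(B,P,X): not NE [P2→Q gives 8>6]
(B,P,Y): not NE [P1→A gives 9>1; P2→R gives 10>9; P3→X gives 9>7]
(B,P,Z): not NE [P1→A gives 9>5; P2→R gives 5>0; P3→X gives 9>7]
(B,P,W): not NE [P2→Q gives 8>5; P3→X gives 9>2]
(B,Q,X): not NE [P3→W gives 8>4]
(B,Q,Y): not NE [P1→A gives 9>4; P2→R gives 10>1; P3→W gives 8>7]
(B,Q,Z): not NE [P2→R gives 5>2; P3→W gives 8>3]
(B,Q,W): NE
(B,R,X): not NE [P1→A gives 4>0; P2→Q gives 8>6; P3→Y gives 9>2]
(B,R,Y): NE
(B,R,Z): not NE [P1→A gives 4>2; P3→Y gives 9>5]
(B,R,W): not NE [P2→Q gives 8>7; P3→Y gives 9>7]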